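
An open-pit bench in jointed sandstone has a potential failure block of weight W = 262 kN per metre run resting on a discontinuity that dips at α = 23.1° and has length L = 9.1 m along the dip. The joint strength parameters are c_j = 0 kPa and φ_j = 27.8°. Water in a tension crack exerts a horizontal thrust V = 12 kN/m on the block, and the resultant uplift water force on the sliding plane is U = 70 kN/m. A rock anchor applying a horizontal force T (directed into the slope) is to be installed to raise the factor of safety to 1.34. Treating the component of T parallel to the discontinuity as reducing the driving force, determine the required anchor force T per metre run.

Resolving forces along and normal to the sliding plane, with the horizontal anchor force T adding T·sinα to the effective normal force and T·cosα acting up the plane against the driving force:
FS = [c_jL + (W cosα − U − V sinα + T sinα) tanφ_j] / [W sinα + V cosα − T cosα]
Without the anchor: N' = 166.3 kN/m, driving T_d = 113.8 kN/m, resisting R = 0·9.1 + 166.3·tan27.8° = 87.7 kN/m, FS = 0.77.
Setting FS = 1.34 and solving for T:
1.34·(113.8 − T cos23.1°) = 87.7 + T sin23.1°·tan27.8°
T·(sin23.1°·tan27.8° + 1.34·cos23.1°) = 1.34·113.8 − 87.7
T·(0.3923·0.5272 + 1.34·0.9198) = 152.5 − 87.7 = 64.9
T·1.4394 = 64.9
T = 45.1 kN/m

T = 45 kN/m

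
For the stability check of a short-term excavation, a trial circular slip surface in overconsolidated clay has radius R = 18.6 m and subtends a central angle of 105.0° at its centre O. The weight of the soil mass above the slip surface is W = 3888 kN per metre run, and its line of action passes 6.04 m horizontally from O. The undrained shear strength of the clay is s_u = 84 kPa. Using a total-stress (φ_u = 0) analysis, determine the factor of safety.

Taking moments about the centre O, the resisting moment is provided by the undrained shear strength acting along the arc:
Arc length L_a = R·θ = 18.6·(105.0°·π/180) = 18.6·1.8326 = 34.09 m
M_R = s_u·L_a·R = 84·34.09·18.6 = 53256.4 kN·m/m
M_D = W·d = 3888·6.04 = 23483.5 kN·m/m
FS = M_R / M_D = 53256.4 / 23483.5 = 2.268

FS = 2.27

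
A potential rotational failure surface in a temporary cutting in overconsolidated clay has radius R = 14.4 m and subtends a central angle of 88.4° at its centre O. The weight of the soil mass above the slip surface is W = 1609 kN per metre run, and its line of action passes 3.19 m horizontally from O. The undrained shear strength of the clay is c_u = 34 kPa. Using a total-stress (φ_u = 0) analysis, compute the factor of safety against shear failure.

Taking moments about the centre O, the resisting moment is provided by the undrained shear strength acting along the arc:
Arc length L_a = R·θ = 14.4·(88.4°·π/180) = 14.4·1.5429 = 22.22 m
M_R = c_u·L_a·R = 34·22.22·14.4 = 10877.6 kN·m/m
M_D = W·d = 1609·3.19 = 5132.7 kN·m/m
FS = M_R / M_D = 10877.6 / 5132.7 = 2.119

FS = 2.12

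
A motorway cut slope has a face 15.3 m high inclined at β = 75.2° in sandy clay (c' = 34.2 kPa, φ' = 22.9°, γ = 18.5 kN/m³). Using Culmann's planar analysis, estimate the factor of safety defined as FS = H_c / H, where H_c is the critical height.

FS = 1.11

H_c = (4c'/γ) · sinβ cosφ' / [1 − cos(β − φ')]
    = (4·34.2/18.5) · sin75.2°·cos22.9° / [1 − cos52.3°]
    = 7.395 · 0.8906 / 0.3885 = 16.95 m
FS = H_c / H = 16.95 / 15.3 = 1.108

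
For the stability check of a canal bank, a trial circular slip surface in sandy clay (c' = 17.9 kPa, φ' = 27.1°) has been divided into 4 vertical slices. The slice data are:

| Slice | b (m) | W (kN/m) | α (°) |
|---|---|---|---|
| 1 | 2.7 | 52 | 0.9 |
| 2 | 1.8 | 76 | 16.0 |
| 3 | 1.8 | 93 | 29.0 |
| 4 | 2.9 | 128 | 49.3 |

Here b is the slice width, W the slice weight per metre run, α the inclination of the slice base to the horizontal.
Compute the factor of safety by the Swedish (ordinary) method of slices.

FS = 2.11

Ordinary method of slices: FS = Σ[c'·Δl_i + (W_i cosα_i)·tanφ'] / Σ W_i sinα_i, with Δl_i = b_i / cosα_i.
Slice 1: Δl = 2.7/cos0.9° = 2.700 m; N'_1 = 52·cos0.9° = 52.0; c'Δl = 48.34; W sinα = 0.8
Slice 2: Δl = 1.8/cos16.0° = 1.873 m; N'_2 = 76·cos16.0° = 73.1; c'Δl = 33.52; W sinα = 20.9
Slice 3: Δl = 1.8/cos29.0° = 2.058 m; N'_3 = 93·cos29.0° = 81.3; c'Δl = 36.84; W sinα = 45.1
Slice 4: Δl = 2.9/cos49.3° = 4.447 m; N'_4 = 128·cos49.3° = 83.5; c'Δl = 79.60; W sinα = 97.0
Σc'Δl = 198.3 kN/m; ΣN' = 289.9 kN/m; ΣW sinα = 163.9 kN/m
Resisting = 198.3 + 289.9·tan27.1° = 198.3 + 148.3 = 346.6 kN/m
FS = 346.6 / 163.9 = 2.115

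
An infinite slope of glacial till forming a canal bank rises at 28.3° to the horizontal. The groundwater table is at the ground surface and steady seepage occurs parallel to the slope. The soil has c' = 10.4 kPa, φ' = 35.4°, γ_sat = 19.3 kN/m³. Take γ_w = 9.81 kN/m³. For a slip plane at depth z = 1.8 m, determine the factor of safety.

With seepage parallel to the slope and the water table at the surface, the effective normal stress on the slip plane uses the buoyant unit weight γ' = γ_sat − γ_w while the driving shear stress uses γ_sat:
FS = [c' + γ' z cos²β tanφ'] / [γ_sat z sinβ cosβ]
γ' = 19.3 − 9.81 = 9.49 kN/m³
Numerator = 10.4 + 9.49·1.8·cos²28.3°·tan35.4° = 10.4 + 9.49·1.8·0.7752·0.7107 = 19.811 kPa
Denominator = 19.3·1.8·sin28.3°·cos28.3° = 19.3·1.8·0.4741·0.8805 = 14.501 kPa
FS = 19.811 / 14.501 = 1.366

FS = 1.37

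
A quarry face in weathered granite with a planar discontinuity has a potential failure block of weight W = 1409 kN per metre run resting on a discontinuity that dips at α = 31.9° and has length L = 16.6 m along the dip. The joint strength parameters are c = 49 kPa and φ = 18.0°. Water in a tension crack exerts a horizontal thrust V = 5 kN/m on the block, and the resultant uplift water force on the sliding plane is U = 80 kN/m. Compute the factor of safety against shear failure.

FS = 1.57

Resolving the block weight along and normal to the plane and applying the Mohr–Coulomb strength on the joint:
N' = W cosα − U − V sinα = 1409·cos31.9° − 80 − 5·sin31.9° = 1113.6 kN/m
Driving force T = W sinα + V cosα = 1409·sin31.9° + 5·cos31.9° = 748.8 kN/m
Resisting force R = c·L + N'·tanφ = 49·16.6 + 1113.6·tan18.0° = 813.4 + 361.8 = 1175.2 kN/m
FS = R / T = 1175.2 / 748.8 = 1.569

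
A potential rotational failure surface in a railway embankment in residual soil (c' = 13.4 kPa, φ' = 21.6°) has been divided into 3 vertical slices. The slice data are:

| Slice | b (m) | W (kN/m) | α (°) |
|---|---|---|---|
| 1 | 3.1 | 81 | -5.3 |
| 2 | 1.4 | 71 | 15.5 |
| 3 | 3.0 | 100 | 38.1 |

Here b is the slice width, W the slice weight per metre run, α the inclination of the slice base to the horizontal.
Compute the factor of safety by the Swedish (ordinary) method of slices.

Ordinary method of slices: FS = Σ[c'·Δl_i + (W_i cosα_i)·tanφ'] / Σ W_i sinα_i, with Δl_i = b_i / cosα_i.
Slice 1: Δl = 3.1/cos(-5.3°) = 3.113 m; N'_1 = 81·cos(-5.3°) = 80.7; c'Δl = 41.72; W sinα = -7.5
Slice 2: Δl = 1.4/cos15.5° = 1.453 m; N'_2 = 71·cos15.5° = 68.4; c'Δl = 19.47; W sinα = 19.0
Slice 3: Δl = 3.0/cos38.1° = 3.812 m; N'_3 = 100·cos38.1° = 78.7; c'Δl = 51.08; W sinα = 61.7
Σc'Δl = 112.3 kN/m; ΣN' = 227.8 kN/m; ΣW sinα = 73.2 kN/m
Resisting = 112.3 + 227.8·tan21.6° = 112.3 + 90.2 = 202.4 kN/m
FS = 202.4 / 73.2 = 2.766

FS = 2.77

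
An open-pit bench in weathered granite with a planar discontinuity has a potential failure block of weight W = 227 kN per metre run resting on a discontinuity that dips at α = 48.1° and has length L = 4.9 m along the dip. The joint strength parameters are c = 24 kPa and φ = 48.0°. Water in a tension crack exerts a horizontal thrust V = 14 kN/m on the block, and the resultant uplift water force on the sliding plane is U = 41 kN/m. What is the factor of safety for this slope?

Resolving the block weight along and normal to the plane and applying the Mohr–Coulomb strength on the joint:
N' = W cosα − U − V sinα = 227·cos48.1° − 41 − 14·sin48.1° = 100.2 kN/m
Driving force T = W sinα + V cosα = 227·sin48.1° + 14·cos48.1° = 178.3 kN/m
Resisting force R = c·L + N'·tanφ = 24·4.9 + 100.2·tan48.0° = 117.6 + 111.3 = 228.9 kN/m
FS = R / T = 228.9 / 178.3 = 1.283

FS = 1.28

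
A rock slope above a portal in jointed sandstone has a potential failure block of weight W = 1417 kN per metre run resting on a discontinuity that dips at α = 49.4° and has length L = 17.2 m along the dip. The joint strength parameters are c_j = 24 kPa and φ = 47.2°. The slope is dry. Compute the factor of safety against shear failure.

FS = 1.31

Resolving the block weight along and normal to the plane and applying the Mohr–Coulomb strength on the joint:
N' = W cosα = 1417·cos49.4° = 922.1 kN/m
Driving force T = W sinα = 1417·sin49.4° = 1075.9 kN/m
Resisting force R = c_j·L + N'·tanφ = 24·17.2 + 922.1·tan47.2° = 412.8 + 995.8 = 1408.6 kN/m
FS = R / T = 1408.6 / 1075.9 = 1.309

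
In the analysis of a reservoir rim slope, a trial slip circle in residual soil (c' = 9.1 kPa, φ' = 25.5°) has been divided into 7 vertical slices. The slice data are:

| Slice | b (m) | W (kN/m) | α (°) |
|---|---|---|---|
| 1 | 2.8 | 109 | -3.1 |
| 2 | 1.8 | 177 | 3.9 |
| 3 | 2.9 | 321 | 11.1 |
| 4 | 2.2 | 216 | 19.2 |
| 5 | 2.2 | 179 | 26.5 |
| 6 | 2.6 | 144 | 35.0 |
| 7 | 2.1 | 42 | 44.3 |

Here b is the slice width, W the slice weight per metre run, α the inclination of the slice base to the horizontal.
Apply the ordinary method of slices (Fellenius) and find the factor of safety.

FS = 2.11

Ordinary method of slices: FS = Σ[c'·Δl_i + (W_i cosα_i)·tanφ'] / Σ W_i sinα_i, with Δl_i = b_i / cosα_i.
Slice 1: Δl = 2.8/cos(-3.1°) = 2.804 m; N'_1 = 109·cos(-3.1°) = 108.8; c'Δl = 25.52; W sinα = -5.9
Slice 2: Δl = 1.8/cos3.9° = 1.804 m; N'_2 = 177·cos3.9° = 176.6; c'Δl = 16.42; W sinα = 12.0
Slice 3: Δl = 2.9/cos11.1° = 2.955 m; N'_3 = 321·cos11.1° = 315.0; c'Δl = 26.89; W sinα = 61.8
Slice 4: Δl = 2.2/cos19.2° = 2.330 m; N'_4 = 216·cos19.2° = 204.0; c'Δl = 21.20; W sinα = 71.0
Slice 5: Δl = 2.2/cos26.5° = 2.458 m; N'_5 = 179·cos26.5° = 160.2; c'Δl = 22.37; W sinα = 79.9
Slice 6: Δl = 2.6/cos35.0° = 3.174 m; N'_6 = 144·cos35.0° = 118.0; c'Δl = 28.88; W sinα = 82.6
Slice 7: Δl = 2.1/cos44.3° = 2.934 m; N'_7 = 42·cos44.3° = 30.1; c'Δl = 26.70; W sinα = 29.3
Σc'Δl = 168.0 kN/m; ΣN' = 1112.6 kN/m; ΣW sinα = 330.8 kN/m
Resisting = 168.0 + 1112.6·tan25.5° = 168.0 + 530.7 = 698.7 kN/m
FS = 698.7 / 330.8 = 2.112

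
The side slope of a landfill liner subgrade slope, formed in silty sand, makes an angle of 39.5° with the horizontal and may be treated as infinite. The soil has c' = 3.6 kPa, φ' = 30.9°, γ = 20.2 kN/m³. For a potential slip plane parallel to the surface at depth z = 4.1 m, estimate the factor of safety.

FS = 0.81

For an infinite slope with a slip plane parallel to the surface (no pore pressure): FS = [c' + γz cos²β tanφ'] / [γz sinβ cosβ].
γz = 20.2·4.1 = 82.82 kN/m²
Numerator = 3.6 + 82.82·cos²39.5°·tan30.9° = 3.6 + 82.82·0.5954·0.5985 = 33.112 kPa
Denominator = 82.82·sin39.5°·cos39.5° = 82.82·0.6361·0.7716 = 40.649 kPa
FS = 33.112 / 40.649 = 0.815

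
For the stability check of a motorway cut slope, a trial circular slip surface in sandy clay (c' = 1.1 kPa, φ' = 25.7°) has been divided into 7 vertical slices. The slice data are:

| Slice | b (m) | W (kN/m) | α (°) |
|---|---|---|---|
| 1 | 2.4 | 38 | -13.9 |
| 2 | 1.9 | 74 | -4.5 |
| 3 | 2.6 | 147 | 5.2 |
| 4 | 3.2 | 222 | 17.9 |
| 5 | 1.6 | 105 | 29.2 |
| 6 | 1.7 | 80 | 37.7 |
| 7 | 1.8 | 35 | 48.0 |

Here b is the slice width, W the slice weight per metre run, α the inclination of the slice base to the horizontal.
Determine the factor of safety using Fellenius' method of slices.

Ordinary method of slices: FS = Σ[c'·Δl_i + (W_i cosα_i)·tanφ'] / Σ W_i sinα_i, with Δl_i = b_i / cosα_i.
Slice 1: Δl = 2.4/cos(-13.9°) = 2.472 m; N'_1 = 38·cos(-13.9°) = 36.9; c'Δl = 2.72; W sinα = -9.1
Slice 2: Δl = 1.9/cos(-4.5°) = 1.906 m; N'_2 = 74·cos(-4.5°) = 73.8; c'Δl = 2.10; W sinα = -5.8
Slice 3: Δl = 2.6/cos5.2° = 2.611 m; N'_3 = 147·cos5.2° = 146.4; c'Δl = 2.87; W sinα = 13.3
Slice 4: Δl = 3.2/cos17.9° = 3.363 m; N'_4 = 222·cos17.9° = 211.3; c'Δl = 3.70; W sinα = 68.2
Slice 5: Δl = 1.6/cos29.2° = 1.833 m; N'_5 = 105·cos29.2° = 91.7; c'Δl = 2.02; W sinα = 51.2
Slice 6: Δl = 1.7/cos37.7° = 2.149 m; N'_6 = 80·cos37.7° = 63.3; c'Δl = 2.36; W sinα = 48.9
Slice 7: Δl = 1.8/cos48.0° = 2.690 m; N'_7 = 35·cos48.0° = 23.4; c'Δl = 2.96; W sinα = 26.0
Σc'Δl = 18.7 kN/m; ΣN' = 646.7 kN/m; ΣW sinα = 192.8 kN/m
Resisting = 18.7 + 646.7·tan25.7° = 18.7 + 311.2 = 330.0 kN/m
FS = 330.0 / 192.8 = 1.712

FS = 1.71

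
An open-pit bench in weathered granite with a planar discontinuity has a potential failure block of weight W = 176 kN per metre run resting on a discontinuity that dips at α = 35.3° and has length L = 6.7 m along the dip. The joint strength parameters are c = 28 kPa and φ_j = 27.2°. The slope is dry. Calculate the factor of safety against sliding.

FS = 2.57

Resolving the block weight along and normal to the plane and applying the Mohr–Coulomb strength on the joint:
N' = W cosα = 176·cos35.3° = 143.6 kN/m
Driving force T = W sinα = 176·sin35.3° = 101.7 kN/m
Resisting force R = c·L + N'·tanφ_j = 28·6.7 + 143.6·tan27.2° = 187.6 + 73.8 = 261.4 kN/m
FS = R / T = 261.4 / 101.7 = 2.570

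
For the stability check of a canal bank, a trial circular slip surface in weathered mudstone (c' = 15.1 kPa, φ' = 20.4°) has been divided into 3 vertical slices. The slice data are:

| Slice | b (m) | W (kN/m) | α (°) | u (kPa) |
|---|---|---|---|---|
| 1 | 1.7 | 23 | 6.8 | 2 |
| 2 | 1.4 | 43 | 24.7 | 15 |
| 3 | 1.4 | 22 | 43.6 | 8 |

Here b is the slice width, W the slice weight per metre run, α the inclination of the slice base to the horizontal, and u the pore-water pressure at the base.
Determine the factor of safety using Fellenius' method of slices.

Ordinary method of slices: FS = Σ[c'·Δl_i + (W_i cosα_i − u_i·Δl_i)·tanφ'] / Σ W_i sinα_i, with Δl_i = b_i / cosα_i.
Slice 1: Δl = 1.7/cos6.8° = 1.712 m; N'_1 = 23·cos6.8° − 2·1.712 = 19.4; c'Δl = 25.85; W sinα = 2.7
Slice 2: Δl = 1.4/cos24.7° = 1.541 m; N'_2 = 43·cos24.7° − 15·1.541 = 16.0; c'Δl = 23.27; W sinα = 18.0
Slice 3: Δl = 1.4/cos43.6° = 1.933 m; N'_3 = 22·cos43.6° − 8·1.933 = 0.5; c'Δl = 29.19; W sinα = 15.2
Σc'Δl = 78.3 kN/m; ΣN' = 35.8 kN/m; ΣW sinα = 35.9 kN/m
Resisting = 78.3 + 35.8·tan20.4° = 78.3 + 13.3 = 91.6 kN/m
FS = 91.6 / 35.9 = 2.555

FS = 2.56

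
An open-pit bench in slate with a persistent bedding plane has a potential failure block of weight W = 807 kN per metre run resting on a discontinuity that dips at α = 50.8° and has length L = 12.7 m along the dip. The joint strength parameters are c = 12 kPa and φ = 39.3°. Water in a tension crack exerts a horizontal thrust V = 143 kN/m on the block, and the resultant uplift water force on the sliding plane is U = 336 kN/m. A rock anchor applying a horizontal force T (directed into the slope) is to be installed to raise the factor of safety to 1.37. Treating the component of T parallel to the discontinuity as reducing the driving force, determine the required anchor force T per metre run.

Resolving forces along and normal to the sliding plane, with the horizontal anchor force T adding T·sinα to the effective normal force and T·cosα acting up the plane against the driving force:
FS = [cL + (W cosα − U − V sinα + T sinα) tanφ] / [W sinα + V cosα − T cosα]
Without the anchor: N' = 63.2 kN/m, driving T_d = 715.8 kN/m, resisting R = 12·12.7 + 63.2·tan39.3° = 204.2 kN/m, FS = 0.29.
Setting FS = 1.37 and solving for T:
1.37·(715.8 − T cos50.8°) = 204.2 + T sin50.8°·tan39.3°
T·(sin50.8°·tan39.3° + 1.37·cos50.8°) = 1.37·715.8 − 204.2
T·(0.7749·0.8185 + 1.37·0.6320) = 980.6 − 204.2 = 776.4
T·1.5002 = 776.4
T = 517.6 kN/m

T = 518 kN/m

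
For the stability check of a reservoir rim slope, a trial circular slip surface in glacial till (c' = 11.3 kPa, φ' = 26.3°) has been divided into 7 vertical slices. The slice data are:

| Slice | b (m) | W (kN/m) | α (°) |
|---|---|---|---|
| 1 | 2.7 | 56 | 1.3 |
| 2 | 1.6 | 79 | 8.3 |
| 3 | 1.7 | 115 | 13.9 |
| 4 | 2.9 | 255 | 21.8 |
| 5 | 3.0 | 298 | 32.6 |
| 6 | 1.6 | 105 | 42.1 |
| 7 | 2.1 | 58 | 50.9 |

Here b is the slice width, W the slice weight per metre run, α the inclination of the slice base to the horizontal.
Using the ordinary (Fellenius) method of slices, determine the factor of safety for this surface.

Ordinary method of slices: FS = Σ[c'·Δl_i + (W_i cosα_i)·tanφ'] / Σ W_i sinα_i, with Δl_i = b_i / cosα_i.
Slice 1: Δl = 2.7/cos1.3° = 2.701 m; N'_1 = 56·cos1.3° = 56.0; c'Δl = 30.52; W sinα = 1.3
Slice 2: Δl = 1.6/cos8.3° = 1.617 m; N'_2 = 79·cos8.3° = 78.2; c'Δl = 18.27; W sinα = 11.4
Slice 3: Δl = 1.7/cos13.9° = 1.751 m; N'_3 = 115·cos13.9° = 111.6; c'Δl = 19.79; W sinα = 27.6
Slice 4: Δl = 2.9/cos21.8° = 3.123 m; N'_4 = 255·cos21.8° = 236.8; c'Δl = 35.29; W sinα = 94.7
Slice 5: Δl = 3.0/cos32.6° = 3.561 m; N'_5 = 298·cos32.6° = 251.1; c'Δl = 40.24; W sinα = 160.6
Slice 6: Δl = 1.6/cos42.1° = 2.156 m; N'_6 = 105·cos42.1° = 77.9; c'Δl = 24.37; W sinα = 70.4
Slice 7: Δl = 2.1/cos50.9° = 3.330 m; N'_7 = 58·cos50.9° = 36.6; c'Δl = 37.63; W sinα = 45.0
Σc'Δl = 206.1 kN/m; ΣN' = 848.1 kN/m; ΣW sinα = 411.0 kN/m
Resisting = 206.1 + 848.1·tan26.3° = 206.1 + 419.2 = 625.3 kN/m
FS = 625.3 / 411.0 = 1.521

FS = 1.52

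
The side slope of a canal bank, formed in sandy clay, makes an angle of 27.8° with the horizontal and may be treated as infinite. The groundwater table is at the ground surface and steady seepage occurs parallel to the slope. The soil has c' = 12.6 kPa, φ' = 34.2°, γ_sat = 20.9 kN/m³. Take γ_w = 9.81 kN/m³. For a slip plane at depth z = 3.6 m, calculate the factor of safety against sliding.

FS = 1.09

With seepage parallel to the slope and the water table at the surface, the effective normal stress on the slip plane uses the buoyant unit weight γ' = γ_sat − γ_w while the driving shear stress uses γ_sat:
FS = [c' + γ' z cos²β tanφ'] / [γ_sat z sinβ cosβ]
γ' = 20.9 − 9.81 = 11.09 kN/m³
Numerator = 12.6 + 11.09·3.6·cos²27.8°·tan34.2° = 12.6 + 11.09·3.6·0.7825·0.6796 = 33.831 kPa
Denominator = 20.9·3.6·sin27.8°·cos27.8° = 20.9·3.6·0.4664·0.8846 = 31.041 kPa
FS = 33.831 / 31.041 = 1.090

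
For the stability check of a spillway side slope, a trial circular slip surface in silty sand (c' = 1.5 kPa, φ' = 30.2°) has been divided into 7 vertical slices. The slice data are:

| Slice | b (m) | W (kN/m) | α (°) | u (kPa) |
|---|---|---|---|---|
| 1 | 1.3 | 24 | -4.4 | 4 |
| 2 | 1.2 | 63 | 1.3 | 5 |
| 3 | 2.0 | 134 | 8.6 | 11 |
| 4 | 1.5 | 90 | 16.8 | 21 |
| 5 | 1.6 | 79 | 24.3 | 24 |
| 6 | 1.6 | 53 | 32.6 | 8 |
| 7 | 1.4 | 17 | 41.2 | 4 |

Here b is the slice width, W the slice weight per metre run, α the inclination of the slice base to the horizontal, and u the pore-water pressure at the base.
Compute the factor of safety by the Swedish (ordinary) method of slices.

Ordinary method of slices: FS = Σ[c'·Δl_i + (W_i cosα_i − u_i·Δl_i)·tanφ'] / Σ W_i sinα_i, with Δl_i = b_i / cosα_i.
Slice 1: Δl = 1.3/cos(-4.4°) = 1.304 m; N'_1 = 24·cos(-4.4°) − 4·1.304 = 18.7; c'Δl = 1.96; W sinα = -1.8
Slice 2: Δl = 1.2/cos1.3° = 1.200 m; N'_2 = 63·cos1.3° − 5·1.200 = 57.0; c'Δl = 1.80; W sinα = 1.4
Slice 3: Δl = 2.0/cos8.6° = 2.023 m; N'_3 = 134·cos8.6° − 11·2.023 = 110.2; c'Δl = 3.03; W sinα = 20.0
Slice 4: Δl = 1.5/cos16.8° = 1.567 m; N'_4 = 90·cos16.8° − 21·1.567 = 53.3; c'Δl = 2.35; W sinα = 26.0
Slice 5: Δl = 1.6/cos24.3° = 1.756 m; N'_5 = 79·cos24.3° − 24·1.756 = 29.9; c'Δl = 2.63; W sinα = 32.5
Slice 6: Δl = 1.6/cos32.6° = 1.899 m; N'_6 = 53·cos32.6° − 8·1.899 = 29.5; c'Δl = 2.85; W sinα = 28.6
Slice 7: Δl = 1.4/cos41.2° = 1.861 m; N'_7 = 17·cos41.2° − 4·1.861 = 5.3; c'Δl = 2.79; W sinα = 11.2
Σc'Δl = 17.4 kN/m; ΣN' = 303.9 kN/m; ΣW sinα = 117.9 kN/m
Resisting = 17.4 + 303.9·tan30.2° = 17.4 + 176.9 = 194.3 kN/m
FS = 194.3 / 117.9 = 1.648

FS = 1.65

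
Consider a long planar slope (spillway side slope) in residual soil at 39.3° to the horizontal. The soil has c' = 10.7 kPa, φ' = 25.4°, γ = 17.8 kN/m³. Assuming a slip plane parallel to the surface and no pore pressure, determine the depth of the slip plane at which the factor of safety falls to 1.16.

z = 2.12 m

Setting FS = 1.16 in FS = [c' + γz cos²β tanφ'] / [γz sinβ cosβ] and solving for z:
z = c' / [γ cosβ (FS·sinβ − cosβ·tanφ')]
  = 10.7 / [17.8·cos39.3°·(1.16·sin39.3° − cos39.3°·tan25.4°)]
  = 10.7 / [17.8·0.7738·(1.16·0.6334 − 0.7738·0.4748)]
  = 10.7 / 5.0590 = 2.115 m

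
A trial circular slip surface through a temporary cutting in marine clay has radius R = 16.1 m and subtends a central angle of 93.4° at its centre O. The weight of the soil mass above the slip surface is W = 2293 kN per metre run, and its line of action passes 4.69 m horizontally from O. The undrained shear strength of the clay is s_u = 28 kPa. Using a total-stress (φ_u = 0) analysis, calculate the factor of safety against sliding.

FS = 1.10

Taking moments about the centre O, the resisting moment is provided by the undrained shear strength acting along the arc:
Arc length L_a = R·θ = 16.1·(93.4°·π/180) = 16.1·1.6301 = 26.25 m
M_R = s_u·L_a·R = 28·26.25·16.1 = 11831.3 kN·m/m
M_D = W·d = 2293·4.69 = 10754.2 kN·m/m
FS = M_R / M_D = 11831.3 / 10754.2 = 1.100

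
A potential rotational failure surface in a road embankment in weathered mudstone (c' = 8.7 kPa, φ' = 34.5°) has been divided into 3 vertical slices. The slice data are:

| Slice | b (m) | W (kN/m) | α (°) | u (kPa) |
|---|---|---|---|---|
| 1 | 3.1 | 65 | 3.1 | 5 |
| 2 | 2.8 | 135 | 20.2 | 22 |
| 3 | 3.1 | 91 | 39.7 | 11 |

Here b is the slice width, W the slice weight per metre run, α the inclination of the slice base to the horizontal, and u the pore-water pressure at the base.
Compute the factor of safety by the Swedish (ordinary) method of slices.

FS = 1.68

Ordinary method of slices: FS = Σ[c'·Δl_i + (W_i cosα_i − u_i·Δl_i)·tanφ'] / Σ W_i sinα_i, with Δl_i = b_i / cosα_i.
Slice 1: Δl = 3.1/cos3.1° = 3.105 m; N'_1 = 65·cos3.1° − 5·3.105 = 49.4; c'Δl = 27.01; W sinα = 3.5
Slice 2: Δl = 2.8/cos20.2° = 2.984 m; N'_2 = 135·cos20.2° − 22·2.984 = 61.1; c'Δl = 25.96; W sinα = 46.6
Slice 3: Δl = 3.1/cos39.7° = 4.029 m; N'_3 = 91·cos39.7° − 11·4.029 = 25.7; c'Δl = 35.05; W sinα = 58.1
Σc'Δl = 88.0 kN/m; ΣN' = 136.1 kN/m; ΣW sinα = 108.3 kN/m
Resisting = 88.0 + 136.1·tan34.5° = 88.0 + 93.6 = 181.6 kN/m
FS = 181.6 / 108.3 = 1.677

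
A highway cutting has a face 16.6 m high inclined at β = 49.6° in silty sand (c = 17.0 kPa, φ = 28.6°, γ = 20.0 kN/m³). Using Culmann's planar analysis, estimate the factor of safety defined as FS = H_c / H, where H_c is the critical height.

H_c = (4c/γ) · sinβ cosφ / [1 − cos(β − φ)]
    = (4·17.0/20.0) · sin49.6°·cos28.6° / [1 − cos21.0°]
    = 3.400 · 0.6686 / 0.0664 = 34.23 m
FS = H_c / H = 34.23 / 16.6 = 2.062

FS = 2.06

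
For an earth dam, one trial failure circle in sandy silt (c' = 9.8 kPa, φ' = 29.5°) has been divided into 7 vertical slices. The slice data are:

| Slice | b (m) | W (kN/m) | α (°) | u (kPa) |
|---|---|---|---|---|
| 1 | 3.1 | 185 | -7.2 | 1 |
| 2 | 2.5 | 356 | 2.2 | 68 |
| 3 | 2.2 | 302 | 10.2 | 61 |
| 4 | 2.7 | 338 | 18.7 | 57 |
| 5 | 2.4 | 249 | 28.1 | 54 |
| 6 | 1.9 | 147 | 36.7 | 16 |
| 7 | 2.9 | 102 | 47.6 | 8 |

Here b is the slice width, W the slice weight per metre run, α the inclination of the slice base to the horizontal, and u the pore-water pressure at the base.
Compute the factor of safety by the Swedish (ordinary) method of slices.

Ordinary method of slices: FS = Σ[c'·Δl_i + (W_i cosα_i − u_i·Δl_i)·tanφ'] / Σ W_i sinα_i, with Δl_i = b_i / cosα_i.
Slice 1: Δl = 3.1/cos(-7.2°) = 3.125 m; N'_1 = 185·cos(-7.2°) − 1·3.125 = 180.4; c'Δl = 30.62; W sinα = -23.2
Slice 2: Δl = 2.5/cos2.2° = 2.502 m; N'_2 = 356·cos2.2° − 68·2.502 = 185.6; c'Δl = 24.52; W sinα = 13.7
Slice 3: Δl = 2.2/cos10.2° = 2.235 m; N'_3 = 302·cos10.2° − 61·2.235 = 160.9; c'Δl = 21.91; W sinα = 53.5
Slice 4: Δl = 2.7/cos18.7° = 2.850 m; N'_4 = 338·cos18.7° − 57·2.850 = 157.7; c'Δl = 27.93; W sinα = 108.4
Slice 5: Δl = 2.4/cos28.1° = 2.721 m; N'_5 = 249·cos28.1° − 54·2.721 = 72.7; c'Δl = 26.66; W sinα = 117.3
Slice 6: Δl = 1.9/cos36.7° = 2.370 m; N'_6 = 147·cos36.7° − 16·2.370 = 79.9; c'Δl = 23.22; W sinα = 87.9
Slice 7: Δl = 2.9/cos47.6° = 4.301 m; N'_7 = 102·cos47.6° − 8·4.301 = 34.4; c'Δl = 42.15; W sinα = 75.3
Σc'Δl = 197.0 kN/m; ΣN' = 871.6 kN/m; ΣW sinα = 432.8 kN/m
Resisting = 197.0 + 871.6·tan29.5° = 197.0 + 493.1 = 690.2 kN/m
FS = 690.2 / 432.8 = 1.595

FS = 1.59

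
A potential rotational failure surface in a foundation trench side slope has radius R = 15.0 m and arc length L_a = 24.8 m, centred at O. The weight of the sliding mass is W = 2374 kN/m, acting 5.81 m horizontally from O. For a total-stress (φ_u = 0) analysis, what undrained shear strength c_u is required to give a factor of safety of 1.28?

c_u = 47.5 kPa

FS = c_u·L_a·R / (W·d), so c_u = FS·W·d / (L_a·R).
c_u = 1.28·2374·5.81 / (24.80·15.0) = 17655.0 / 372.00 = 47.46 kPa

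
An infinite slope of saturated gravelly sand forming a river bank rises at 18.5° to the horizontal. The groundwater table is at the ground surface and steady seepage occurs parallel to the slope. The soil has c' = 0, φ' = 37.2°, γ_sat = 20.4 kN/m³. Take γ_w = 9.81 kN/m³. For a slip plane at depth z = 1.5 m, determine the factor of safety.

With seepage parallel to the slope and the water table at the surface, the effective normal stress on the slip plane uses the buoyant unit weight γ' = γ_sat − γ_w while the driving shear stress uses γ_sat:
FS = [c' + γ' z cos²β tanφ'] / [γ_sat z sinβ cosβ]
(For c' = 0 this reduces to FS = (γ'/γ_sat)·tanφ'/tanβ.)
γ' = 20.4 − 9.81 = 10.59 kN/m³
Numerator = 0.0 + 10.59·1.5·cos²18.5°·tan37.2° = 0.0 + 10.59·1.5·0.8993·0.7590 = 10.843 kPa
Denominator = 20.4·1.5·sin18.5°·cos18.5° = 20.4·1.5·0.3173·0.9483 = 9.208 kPa
FS = 10.843 / 9.208 = 1.178

FS = 1.18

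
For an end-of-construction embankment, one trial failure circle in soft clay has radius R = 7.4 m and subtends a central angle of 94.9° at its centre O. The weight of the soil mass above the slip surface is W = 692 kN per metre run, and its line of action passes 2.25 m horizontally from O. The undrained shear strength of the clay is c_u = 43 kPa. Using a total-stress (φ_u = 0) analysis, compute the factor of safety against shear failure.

FS = 2.50

Taking moments about the centre O, the resisting moment is provided by the undrained shear strength acting along the arc:
Arc length L_a = R·θ = 7.4·(94.9°·π/180) = 7.4·1.6563 = 12.26 m
M_R = c_u·L_a·R = 43·12.26·7.4 = 3900.1 kN·m/m
M_D = W·d = 692·2.25 = 1557.0 kN·m/m
FS = M_R / M_D = 3900.1 / 1557.0 = 2.505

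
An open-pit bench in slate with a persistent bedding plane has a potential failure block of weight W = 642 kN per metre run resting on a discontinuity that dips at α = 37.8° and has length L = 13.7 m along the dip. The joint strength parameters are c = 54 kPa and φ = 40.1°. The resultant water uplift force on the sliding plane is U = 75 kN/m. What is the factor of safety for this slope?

FS = 2.81

Resolving the block weight along and normal to the plane and applying the Mohr–Coulomb strength on the joint:
N' = W cosα − U = 642·cos37.8° − 75 = 432.3 kN/m
Driving force T = W sinα = 642·sin37.8° = 393.5 kN/m
Resisting force R = c·L + N'·tanφ = 54·13.7 + 432.3·tan40.1° = 739.8 + 364.0 = 1103.8 kN/m
FS = R / T = 1103.8 / 393.5 = 2.805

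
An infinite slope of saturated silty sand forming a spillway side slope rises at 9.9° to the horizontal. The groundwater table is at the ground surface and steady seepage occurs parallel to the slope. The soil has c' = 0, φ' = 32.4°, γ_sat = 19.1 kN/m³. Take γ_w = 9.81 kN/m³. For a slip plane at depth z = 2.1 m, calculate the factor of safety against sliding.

FS = 1.77

With seepage parallel to the slope and the water table at the surface, the effective normal stress on the slip plane uses the buoyant unit weight γ' = γ_sat − γ_w while the driving shear stress uses γ_sat:
FS = [c' + γ' z cos²β tanφ'] / [γ_sat z sinβ cosβ]
(For c' = 0 this reduces to FS = (γ'/γ_sat)·tanφ'/tanβ.)
γ' = 19.1 − 9.81 = 9.29 kN/m³
Numerator = 0.0 + 9.29·2.1·cos²9.9°·tan32.4° = 0.0 + 9.29·2.1·0.9704·0.6346 = 12.015 kPa
Denominator = 19.1·2.1·sin9.9°·cos9.9° = 19.1·2.1·0.1719·0.9851 = 6.793 kPa
FS = 12.015 / 6.793 = 1.769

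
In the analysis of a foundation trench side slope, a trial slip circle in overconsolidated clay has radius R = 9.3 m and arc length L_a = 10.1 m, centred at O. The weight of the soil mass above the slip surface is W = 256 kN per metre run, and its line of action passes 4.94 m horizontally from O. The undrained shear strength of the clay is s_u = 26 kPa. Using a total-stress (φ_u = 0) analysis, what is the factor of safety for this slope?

FS = 1.93

Taking moments about the centre O, the resisting moment is provided by the undrained shear strength acting along the arc:
M_R = s_u·L_a·R = 26·10.10·9.3 = 2442.2 kN·m/m
M_D = W·d = 256·4.94 = 1264.6 kN·m/m
FS = M_R / M_D = 2442.2 / 1264.6 = 1.931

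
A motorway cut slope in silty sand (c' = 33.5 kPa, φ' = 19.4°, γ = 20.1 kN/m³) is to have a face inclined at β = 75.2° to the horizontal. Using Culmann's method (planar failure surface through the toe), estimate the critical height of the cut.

H_c = 13.88 m

Culmann's analysis gives the critical failure plane at α_cr = (β + φ')/2 = (75.2 + 19.4)/2 = 47.3°, and the critical height
H_c = (4c'/γ) · sinβ cosφ' / [1 − cos(β − φ')]
    = (4·33.5/20.1) · sin75.2°·cos19.4° / [1 − cos(55.8°)]
    = 6.667 · 0.9668·0.9432 / [1 − 0.5621]
    = 6.667 · 0.9119 / 0.4379
    = 13.88 m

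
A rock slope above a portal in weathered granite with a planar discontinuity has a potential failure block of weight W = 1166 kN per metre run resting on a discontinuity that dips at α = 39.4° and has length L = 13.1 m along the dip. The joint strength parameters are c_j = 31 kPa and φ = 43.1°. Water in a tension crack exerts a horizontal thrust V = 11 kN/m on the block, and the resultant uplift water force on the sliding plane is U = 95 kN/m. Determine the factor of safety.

Resolving the block weight along and normal to the plane and applying the Mohr–Coulomb strength on the joint:
N' = W cosα − U − V sinα = 1166·cos39.4° − 95 − 11·sin39.4° = 799.0 kN/m
Driving force T = W sinα + V cosα = 1166·sin39.4° + 11·cos39.4° = 748.6 kN/m
Resisting force R = c_j·L + N'·tanφ = 31·13.1 + 799.0·tan43.1° = 406.1 + 747.7 = 1153.8 kN/m
FS = R / T = 1153.8 / 748.6 = 1.541

FS = 1.54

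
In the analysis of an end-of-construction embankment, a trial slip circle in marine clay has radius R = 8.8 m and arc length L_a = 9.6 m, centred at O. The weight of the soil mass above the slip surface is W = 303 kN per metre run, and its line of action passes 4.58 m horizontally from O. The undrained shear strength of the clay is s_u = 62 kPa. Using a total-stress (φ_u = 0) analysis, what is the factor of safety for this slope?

FS = 3.77

Taking moments about the centre O, the resisting moment is provided by the undrained shear strength acting along the arc:
M_R = s_u·L_a·R = 62·9.60·8.8 = 5237.8 kN·m/m
M_D = W·d = 303·4.58 = 1387.7 kN·m/m
FS = M_R / M_D = 5237.8 / 1387.7 = 3.774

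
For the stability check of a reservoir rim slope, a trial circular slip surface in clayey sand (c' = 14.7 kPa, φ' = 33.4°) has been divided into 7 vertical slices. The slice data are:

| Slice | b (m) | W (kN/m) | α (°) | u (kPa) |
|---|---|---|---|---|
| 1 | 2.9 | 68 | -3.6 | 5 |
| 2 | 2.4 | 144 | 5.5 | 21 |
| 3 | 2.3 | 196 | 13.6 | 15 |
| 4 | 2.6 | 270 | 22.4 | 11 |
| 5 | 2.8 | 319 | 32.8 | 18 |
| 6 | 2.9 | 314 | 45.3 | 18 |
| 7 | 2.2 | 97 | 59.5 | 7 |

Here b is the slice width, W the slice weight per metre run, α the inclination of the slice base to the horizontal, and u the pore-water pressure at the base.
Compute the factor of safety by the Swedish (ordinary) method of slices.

FS = 1.44

Ordinary method of slices: FS = Σ[c'·Δl_i + (W_i cosα_i − u_i·Δl_i)·tanφ'] / Σ W_i sinα_i, with Δl_i = b_i / cosα_i.
Slice 1: Δl = 2.9/cos(-3.6°) = 2.906 m; N'_1 = 68·cos(-3.6°) − 5·2.906 = 53.3; c'Δl = 42.71; W sinα = -4.3
Slice 2: Δl = 2.4/cos5.5° = 2.411 m; N'_2 = 144·cos5.5° − 21·2.411 = 92.7; c'Δl = 35.44; W sinα = 13.8
Slice 3: Δl = 2.3/cos13.6° = 2.366 m; N'_3 = 196·cos13.6° − 15·2.366 = 155.0; c'Δl = 34.79; W sinα = 46.1
Slice 4: Δl = 2.6/cos22.4° = 2.812 m; N'_4 = 270·cos22.4° − 11·2.812 = 218.7; c'Δl = 41.34; W sinα = 102.9
Slice 5: Δl = 2.8/cos32.8° = 3.331 m; N'_5 = 319·cos32.8° − 18·3.331 = 208.2; c'Δl = 48.97; W sinα = 172.8
Slice 6: Δl = 2.9/cos45.3° = 4.123 m; N'_6 = 314·cos45.3° − 18·4.123 = 146.7; c'Δl = 60.61; W sinα = 223.2
Slice 7: Δl = 2.2/cos59.5° = 4.335 m; N'_7 = 97·cos59.5° − 7·4.335 = 18.9; c'Δl = 63.72; W sinα = 83.6
Σc'Δl = 327.6 kN/m; ΣN' = 893.5 kN/m; ΣW sinα = 638.1 kN/m
Resisting = 327.6 + 893.5·tan33.4° = 327.6 + 589.1 = 916.7 kN/m
FS = 916.7 / 638.1 = 1.437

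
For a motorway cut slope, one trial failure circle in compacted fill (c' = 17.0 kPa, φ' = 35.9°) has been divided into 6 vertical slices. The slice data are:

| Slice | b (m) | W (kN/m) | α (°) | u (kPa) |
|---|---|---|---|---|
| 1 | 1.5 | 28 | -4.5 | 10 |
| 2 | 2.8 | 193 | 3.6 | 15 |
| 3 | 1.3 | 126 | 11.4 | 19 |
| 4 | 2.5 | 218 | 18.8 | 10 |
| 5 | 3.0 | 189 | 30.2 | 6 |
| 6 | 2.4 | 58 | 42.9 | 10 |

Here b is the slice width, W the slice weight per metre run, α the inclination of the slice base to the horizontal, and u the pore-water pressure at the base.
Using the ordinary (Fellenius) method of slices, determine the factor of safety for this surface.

Ordinary method of slices: FS = Σ[c'·Δl_i + (W_i cosα_i − u_i·Δl_i)·tanφ'] / Σ W_i sinα_i, with Δl_i = b_i / cosα_i.
Slice 1: Δl = 1.5/cos(-4.5°) = 1.505 m; N'_1 = 28·cos(-4.5°) − 10·1.505 = 12.9; c'Δl = 25.58; W sinα = -2.2
Slice 2: Δl = 2.8/cos3.6° = 2.806 m; N'_2 = 193·cos3.6° − 15·2.806 = 150.5; c'Δl = 47.69; W sinα = 12.1
Slice 3: Δl = 1.3/cos11.4° = 1.326 m; N'_3 = 126·cos11.4° − 19·1.326 = 98.3; c'Δl = 22.54; W sinα = 24.9
Slice 4: Δl = 2.5/cos18.8° = 2.641 m; N'_4 = 218·cos18.8° − 10·2.641 = 180.0; c'Δl = 44.90; W sinα = 70.3
Slice 5: Δl = 3.0/cos30.2° = 3.471 m; N'_5 = 189·cos30.2° − 6·3.471 = 142.5; c'Δl = 59.01; W sinα = 95.1
Slice 6: Δl = 2.4/cos42.9° = 3.276 m; N'_6 = 58·cos42.9° − 10·3.276 = 9.7; c'Δl = 55.70; W sinα = 39.5
Σc'Δl = 255.4 kN/m; ΣN' = 593.9 kN/m; ΣW sinα = 239.6 kN/m
Resisting = 255.4 + 593.9·tan35.9° = 255.4 + 429.9 = 685.3 kN/m
FS = 685.3 / 239.6 = 2.860

FS = 2.86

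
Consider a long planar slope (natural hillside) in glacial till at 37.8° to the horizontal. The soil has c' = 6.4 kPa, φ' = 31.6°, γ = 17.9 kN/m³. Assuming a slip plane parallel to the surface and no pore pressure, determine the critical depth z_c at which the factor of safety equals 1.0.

z_c = 3.57 m

Setting FS = 1.00 in FS = [c' + γz cos²β tanφ'] / [γz sinβ cosβ] and solving for z:
z = c' / [γ cosβ (FS·sinβ − cosβ·tanφ')]
  = 6.4 / [17.9·cos37.8°·(1.00·sin37.8° − cos37.8°·tan31.6°)]
  = 6.4 / [17.9·0.7902·(1.00·0.6129 − 0.7902·0.6152)]
  = 6.4 / 1.7934 = 3.569 m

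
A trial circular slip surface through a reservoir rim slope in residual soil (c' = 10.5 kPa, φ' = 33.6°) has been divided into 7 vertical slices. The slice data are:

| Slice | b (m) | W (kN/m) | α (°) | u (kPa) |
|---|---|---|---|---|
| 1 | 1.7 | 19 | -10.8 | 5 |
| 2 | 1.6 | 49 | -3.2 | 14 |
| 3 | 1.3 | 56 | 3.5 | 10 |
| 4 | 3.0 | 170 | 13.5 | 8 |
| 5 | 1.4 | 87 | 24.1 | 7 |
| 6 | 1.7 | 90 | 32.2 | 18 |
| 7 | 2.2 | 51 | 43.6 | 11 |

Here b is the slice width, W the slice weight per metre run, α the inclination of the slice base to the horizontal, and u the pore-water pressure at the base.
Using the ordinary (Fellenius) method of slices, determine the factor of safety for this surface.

FS = 2.39

Ordinary method of slices: FS = Σ[c'·Δl_i + (W_i cosα_i − u_i·Δl_i)·tanφ'] / Σ W_i sinα_i, with Δl_i = b_i / cosα_i.
Slice 1: Δl = 1.7/cos(-10.8°) = 1.731 m; N'_1 = 19·cos(-10.8°) − 5·1.731 = 10.0; c'Δl = 18.17; W sinα = -3.6
Slice 2: Δl = 1.6/cos(-3.2°) = 1.602 m; N'_2 = 49·cos(-3.2°) − 14·1.602 = 26.5; c'Δl = 16.83; W sinα = -2.7
Slice 3: Δl = 1.3/cos3.5° = 1.302 m; N'_3 = 56·cos3.5° − 10·1.302 = 42.9; c'Δl = 13.68; W sinα = 3.4
Slice 4: Δl = 3.0/cos13.5° = 3.085 m; N'_4 = 170·cos13.5° − 8·3.085 = 140.6; c'Δl = 32.40; W sinα = 39.7
Slice 5: Δl = 1.4/cos24.1° = 1.534 m; N'_5 = 87·cos24.1° − 7·1.534 = 68.7; c'Δl = 16.10; W sinα = 35.5
Slice 6: Δl = 1.7/cos32.2° = 2.009 m; N'_6 = 90·cos32.2° − 18·2.009 = 40.0; c'Δl = 21.09; W sinα = 48.0
Slice 7: Δl = 2.2/cos43.6° = 3.038 m; N'_7 = 51·cos43.6° − 11·3.038 = 3.5; c'Δl = 31.90; W sinα = 35.2
Σc'Δl = 150.2 kN/m; ΣN' = 332.2 kN/m; ΣW sinα = 155.5 kN/m
Resisting = 150.2 + 332.2·tan33.6° = 150.2 + 220.7 = 370.9 kN/m
FS = 370.9 / 155.5 = 2.386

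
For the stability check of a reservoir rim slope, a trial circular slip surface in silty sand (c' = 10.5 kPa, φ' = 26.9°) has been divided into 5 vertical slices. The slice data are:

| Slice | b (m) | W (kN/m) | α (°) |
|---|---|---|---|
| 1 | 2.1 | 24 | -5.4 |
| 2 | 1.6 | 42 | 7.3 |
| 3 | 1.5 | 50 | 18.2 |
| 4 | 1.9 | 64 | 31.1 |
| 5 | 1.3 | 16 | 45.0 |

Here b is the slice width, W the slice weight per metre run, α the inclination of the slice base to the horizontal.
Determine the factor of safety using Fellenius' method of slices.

FS = 3.00

Ordinary method of slices: FS = Σ[c'·Δl_i + (W_i cosα_i)·tanφ'] / Σ W_i sinα_i, with Δl_i = b_i / cosα_i.
Slice 1: Δl = 2.1/cos(-5.4°) = 2.109 m; N'_1 = 24·cos(-5.4°) = 23.9; c'Δl = 22.15; W sinα = -2.3
Slice 2: Δl = 1.6/cos7.3° = 1.613 m; N'_2 = 42·cos7.3° = 41.7; c'Δl = 16.94; W sinα = 5.3
Slice 3: Δl = 1.5/cos18.2° = 1.579 m; N'_3 = 50·cos18.2° = 47.5; c'Δl = 16.58; W sinα = 15.6
Slice 4: Δl = 1.9/cos31.1° = 2.219 m; N'_4 = 64·cos31.1° = 54.8; c'Δl = 23.30; W sinα = 33.1
Slice 5: Δl = 1.3/cos45.0° = 1.838 m; N'_5 = 16·cos45.0° = 11.3; c'Δl = 19.30; W sinα = 11.3
Σc'Δl = 98.3 kN/m; ΣN' = 179.2 kN/m; ΣW sinα = 63.1 kN/m
Resisting = 98.3 + 179.2·tan26.9° = 98.3 + 90.9 = 189.2 kN/m
FS = 189.2 / 63.1 = 2.999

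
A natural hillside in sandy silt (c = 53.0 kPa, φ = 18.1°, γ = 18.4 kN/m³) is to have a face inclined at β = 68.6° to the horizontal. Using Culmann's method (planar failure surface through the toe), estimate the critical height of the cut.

H_c = 28.02 m

Culmann's analysis gives the critical failure plane at α_cr = (β + φ)/2 = (68.6 + 18.1)/2 = 43.3°, and the critical height
H_c = (4c/γ) · sinβ cosφ / [1 − cos(β − φ)]
    = (4·53.0/18.4) · sin68.6°·cos18.1° / [1 − cos(50.5°)]
    = 11.522 · 0.9311·0.9505 / [1 − 0.6361]
    = 11.522 · 0.8850 / 0.3639
    = 28.02 m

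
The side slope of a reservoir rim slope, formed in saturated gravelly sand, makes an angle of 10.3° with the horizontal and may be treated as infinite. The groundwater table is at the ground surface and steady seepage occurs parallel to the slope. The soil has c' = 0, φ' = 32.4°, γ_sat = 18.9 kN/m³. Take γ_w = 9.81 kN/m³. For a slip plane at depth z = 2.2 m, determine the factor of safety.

With seepage parallel to the slope and the water table at the surface, the effective normal stress on the slip plane uses the buoyant unit weight γ' = γ_sat − γ_w while the driving shear stress uses γ_sat:
FS = [c' + γ' z cos²β tanφ'] / [γ_sat z sinβ cosβ]
(For c' = 0 this reduces to FS = (γ'/γ_sat)·tanφ'/tanβ.)
γ' = 18.9 − 9.81 = 9.09 kN/m³
Numerator = 0.0 + 9.09·2.2·cos²10.3°·tan32.4° = 0.0 + 9.09·2.2·0.9680·0.6346 = 12.285 kPa
Denominator = 18.9·2.2·sin10.3°·cos10.3° = 18.9·2.2·0.1788·0.9839 = 7.315 kPa
FS = 12.285 / 7.315 = 1.680

FS = 1.68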